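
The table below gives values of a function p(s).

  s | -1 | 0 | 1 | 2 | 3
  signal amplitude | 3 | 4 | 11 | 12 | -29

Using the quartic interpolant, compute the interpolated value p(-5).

Using Newton's divided-difference form:
p[-1,0] = (4 - 3) / (0 - (-1)) = 1
p[0,1] = (11 - 4) / (1 - 0) = 7
p[1,2] = (12 - 11) / (2 - 1) = 1
p[2,3] = (-29 - 12) / (3 - 2) = -41
p[-1,0,1] = (7 - 1) / (1 - (-1)) = 3
p[0,1,2] = (1 - 7) / (2 - 0) = -3
p[1,2,3] = (-41 - 1) / (3 - 1) = -21
p[-1,0,1,2] = (-3 - 3) / (2 - (-1)) = -2
p[0,1,2,3] = (-21 - (-3)) / (3 - 0) = -6
p[-1,0,1,2,3] = (-6 - (-2)) / (3 - (-1)) = -1
p(-5) = 3 + 1·(-4) + 3·(-4)·(-5) + (-2)·(-4)·(-5)·(-6) + (-1)·(-4)·(-5)·(-6)·(-7) = -541

-541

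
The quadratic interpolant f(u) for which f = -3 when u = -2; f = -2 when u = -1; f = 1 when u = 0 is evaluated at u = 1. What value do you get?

6

Using Newton's divided-difference form:
f[-2,-1] = (-2 - (-3)) / (-1 - (-2)) = 1
f[-1,0] = (1 - (-2)) / (0 - (-1)) = 3
f[-2,-1,0] = (3 - 1) / (0 - (-2)) = 1
f(1) = -3 + 1·(3) + 1·(3)·(2) = 6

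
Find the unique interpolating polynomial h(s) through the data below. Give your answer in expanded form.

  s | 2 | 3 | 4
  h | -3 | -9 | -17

L_0(s) = (s - 3)(s - 4) / [2] = (1/2)s^2 - (7/2)s + 6
L_1(s) = (s - 2)(s - 4) / [-1] = -s^2 + 6s - 8
L_2(s) = (s - 2)(s - 3) / [2] = (1/2)s^2 - (5/2)s + 3
h(s) = (-3)·L_0 + (-9)·L_1 + (-17)·L_2
  (-3)·L_0(s) = -(3/2)s^2 + (21/2)s - 18
  (-9)·L_1(s) = 9s^2 - 54s + 72
  (-17)·L_2(s) = -(17/2)s^2 + (85/2)s - 51
Adding term by term: -s^2 - s + 3

h(s) = -s^2 - s + 3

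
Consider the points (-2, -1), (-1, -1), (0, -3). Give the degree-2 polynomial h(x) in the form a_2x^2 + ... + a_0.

h(x) = -x^2 - 3x - 3

L_0(x) = (x + 1)x / [2] = (1/2)x^2 + (1/2)x
L_1(x) = (x + 2)x / [-1] = -x^2 - 2x
L_2(x) = (x + 2)(x + 1) / [2] = (1/2)x^2 + (3/2)x + 1
h(x) = (-1)·L_0 + (-1)·L_1 + (-3)·L_2
  (-1)·L_0(x) = -(1/2)x^2 - (1/2)x
  (-1)·L_1(x) = x^2 + 2x
  (-3)·L_2(x) = -(3/2)x^2 - (9/2)x - 3
Adding term by term: -x^2 - 3x - 3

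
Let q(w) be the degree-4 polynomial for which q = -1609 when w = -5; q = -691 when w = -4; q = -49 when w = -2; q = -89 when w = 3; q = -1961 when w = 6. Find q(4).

-331

L_0(4) = (8)·(6)·(1)·(-2)/[(-1)·(-3)·(-8)·(-11)] = -4/11
L_1(4) = (9)·(6)·(1)·(-2)/[(1)·(-2)·(-7)·(-10)] = 27/35
L_2(4) = (9)·(8)·(1)·(-2)/[(3)·(2)·(-5)·(-8)] = -3/5
L_3(4) = (9)·(8)·(6)·(-2)/[(8)·(7)·(5)·(-3)] = 36/35
L_4(4) = (9)·(8)·(6)·(1)/[(11)·(10)·(8)·(3)] = 9/55
Sum: (-1609)·(-4/11) + (-691)·(27/35) + (-49)·(-3/5) + (-89)·(36/35) + (-1961)·(9/55) = -331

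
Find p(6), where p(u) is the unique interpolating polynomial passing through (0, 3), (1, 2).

L_0(6) = (5)/[(-1)] = -5
L_1(6) = (6)/[(1)] = 6
Sum: 3·(-5) + 2·(6) = -3

-3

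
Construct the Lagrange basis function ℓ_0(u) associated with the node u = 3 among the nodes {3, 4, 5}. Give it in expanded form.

ℓ_0(u) = (u - 4)(u - 5) / [(-1)·(-2)]
       = (u^2 - 9u + 20) / (2)

ℓ_0(u) = (1/2)u^2 - (9/2)u + 10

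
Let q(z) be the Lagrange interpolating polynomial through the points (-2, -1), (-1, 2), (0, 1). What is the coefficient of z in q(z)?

L_0(z) = (z + 1)z / [2] = (1/2)z^2 + (1/2)z
L_1(z) = (z + 2)z / [-1] = -z^2 - 2z
L_2(z) = (z + 2)(z + 1) / [2] = (1/2)z^2 + (3/2)z + 1
q(z) = (-1)·L_0 + 2·L_1 + 1·L_2
Only the coefficient of z is needed; take it from each L_i and combine:
(-1)·(1/2) + 2·(-2) + 1·(3/2) = -3

-3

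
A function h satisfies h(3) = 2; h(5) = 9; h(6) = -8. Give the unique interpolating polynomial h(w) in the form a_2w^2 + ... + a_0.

Newton's divided differences:
h[3,5] = (9 - 2) / (5 - 3) = 7/2
h[5,6] = (-8 - 9) / (6 - 5) = -17
h[3,5,6] = (-17 - 7/2) / (6 - 3) = -41/6
h(w) = 2 + (7/2)·(w - 3) + (-41/6)·(w - 3)(w - 5)
Expanding: h(w) = -(41/6)w^2 + (349/6)w - 111

h(w) = -(41/6)w^2 + (349/6)w - 111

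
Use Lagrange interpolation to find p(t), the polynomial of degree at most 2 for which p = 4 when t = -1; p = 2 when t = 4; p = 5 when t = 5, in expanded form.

p(t) = (17/30)t^2 - (21/10)t + 4/3

L_0(t) = (t - 4)(t - 5) / [30] = (1/30)t^2 - (3/10)t + 2/3
L_1(t) = (t + 1)(t - 5) / [-5] = -(1/5)t^2 + (4/5)t + 1
L_2(t) = (t + 1)(t - 4) / [6] = (1/6)t^2 - (1/2)t - 2/3
p(t) = 4·L_0 + 2·L_1 + 5·L_2
  4·L_0(t) = (2/15)t^2 - (6/5)t + 8/3
  2·L_1(t) = -(2/5)t^2 + (8/5)t + 2
  5·L_2(t) = (5/6)t^2 - (5/2)t - 10/3
Adding term by term: (17/30)t^2 - (21/10)t + 4/3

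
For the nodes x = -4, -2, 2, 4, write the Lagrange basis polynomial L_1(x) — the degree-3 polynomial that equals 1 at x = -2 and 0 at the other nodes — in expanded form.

L_1(x) = (1/48)x^3 - (1/24)x^2 - (1/3)x + 2/3

L_1(x) = (x + 4)(x - 2)(x - 4) / [(2)·(-4)·(-6)]
       = (x^3 - 2x^2 - 16x + 32) / (48)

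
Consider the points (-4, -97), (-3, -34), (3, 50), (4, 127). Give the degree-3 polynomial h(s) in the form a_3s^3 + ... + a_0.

L_0(s) = (s + 3)(s - 3)(s - 4) / [-56] = -(1/56)s^3 + (1/14)s^2 + (9/56)s - 9/14
L_1(s) = (s + 4)(s - 3)(s - 4) / [42] = (1/42)s^3 - (1/14)s^2 - (8/21)s + 8/7
L_2(s) = (s + 4)(s + 3)(s - 4) / [-42] = -(1/42)s^3 - (1/14)s^2 + (8/21)s + 8/7
L_3(s) = (s + 4)(s + 3)(s - 3) / [56] = (1/56)s^3 + (1/14)s^2 - (9/56)s - 9/14
h(s) = (-97)·L_0 + (-34)·L_1 + 50·L_2 + 127·L_3
  (-97)·L_0(s) = (97/56)s^3 - (97/14)s^2 - (873/56)s + 873/14
  (-34)·L_1(s) = -(17/21)s^3 + (17/7)s^2 + (272/21)s - 272/7
  50·L_2(s) = -(25/21)s^3 - (25/7)s^2 + (400/21)s + 400/7
  127·L_3(s) = (127/56)s^3 + (127/14)s^2 - (1143/56)s - 1143/14
Adding term by term: 2s^3 + s^2 - 4s - 1

h(s) = 2s^3 + s^2 - 4s - 1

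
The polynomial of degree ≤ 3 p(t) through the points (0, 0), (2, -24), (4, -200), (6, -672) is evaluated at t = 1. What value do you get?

L_0(1) = (-1)·(-3)·(-5)/[(-2)·(-4)·(-6)] = 5/16
L_1(1) = (1)·(-3)·(-5)/[(2)·(-2)·(-4)] = 15/16
L_2(1) = (1)·(-1)·(-5)/[(4)·(2)·(-2)] = -5/16
L_3(1) = (1)·(-1)·(-3)/[(6)·(4)·(2)] = 1/16
Sum: 0 + (-24)·(15/16) + (-200)·(-5/16) + (-672)·(1/16) = -2

-2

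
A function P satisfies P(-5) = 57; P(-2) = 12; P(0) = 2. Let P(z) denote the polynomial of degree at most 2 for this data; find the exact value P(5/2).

Using Newton's divided-difference form:
P[-5,-2] = (12 - 57) / (-2 - (-5)) = -15
P[-2,0] = (2 - 12) / (0 - (-2)) = -5
P[-5,-2,0] = (-5 - (-15)) / (0 - (-5)) = 2
P(5/2) = 57 + (-15)·(15/2) + 2·(15/2)·(9/2) = 12

12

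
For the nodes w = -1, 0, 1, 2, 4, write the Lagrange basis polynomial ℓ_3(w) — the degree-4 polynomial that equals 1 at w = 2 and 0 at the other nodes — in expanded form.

ℓ_3(w) = -(1/12)w^4 + (1/3)w^3 + (1/12)w^2 - (1/3)w

ℓ_3(w) = (w + 1)w(w - 1)(w - 4) / [(3)·(2)·(1)·(-2)]
       = (w^4 - 4w^3 - w^2 + 4w) / (-12)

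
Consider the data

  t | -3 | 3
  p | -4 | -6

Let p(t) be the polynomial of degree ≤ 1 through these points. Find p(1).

-16/3

L_0(1) = (-2)/[(-6)] = 1/3
L_1(1) = (4)/[(6)] = 2/3
Sum: (-4)·(1/3) + (-6)·(2/3) = -16/3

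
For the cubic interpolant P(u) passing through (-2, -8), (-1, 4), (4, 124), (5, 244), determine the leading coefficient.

Build the Lagrange basis polynomials:
L_0(u) = (u + 1)(u - 4)(u - 5) / [-42] = -(1/42)u^3 + (4/21)u^2 - (11/42)u - 10/21
L_1(u) = (u + 2)(u - 4)(u - 5) / [30] = (1/30)u^3 - (7/30)u^2 + (1/15)u + 4/3
L_2(u) = (u + 2)(u + 1)(u - 5) / [-30] = -(1/30)u^3 + (1/15)u^2 + (13/30)u + 1/3
L_3(u) = (u + 2)(u + 1)(u - 4) / [42] = (1/42)u^3 - (1/42)u^2 - (5/21)u - 4/21
P(u) = (-8)·L_0 + 4·L_1 + 124·L_2 + 244·L_3
Only the coefficient of u^3 is needed; take it from each L_i and combine:
(-8)·(-1/42) + 4·(1/30) + 124·(-1/30) + 244·(1/42) = 2

2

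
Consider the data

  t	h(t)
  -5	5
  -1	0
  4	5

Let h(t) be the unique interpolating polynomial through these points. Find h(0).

0

L_0(0) = (1)·(-4)/[(-4)·(-9)] = -1/9
L_1(0) = (5)·(-4)/[(4)·(-5)] = 1
L_2(0) = (5)·(1)/[(9)·(5)] = 1/9
Sum: 5·(-1/9) + 0 + 5·(1/9) = 0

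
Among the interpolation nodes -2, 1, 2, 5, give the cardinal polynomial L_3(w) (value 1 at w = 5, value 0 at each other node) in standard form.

L_3(w) = (1/84)w^3 - (1/84)w^2 - (1/21)w + 1/21

L_3(w) = (w + 2)(w - 1)(w - 2) / [(7)·(4)·(3)]
       = (w^3 - w^2 - 4w + 4) / (84)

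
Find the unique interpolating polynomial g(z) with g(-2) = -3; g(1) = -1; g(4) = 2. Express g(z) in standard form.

g(z) = (1/18)z^2 + (13/18)z - 16/9

Build the Lagrange basis polynomials:
L_0(z) = (z - 1)(z - 4) / [18] = (1/18)z^2 - (5/18)z + 2/9
L_1(z) = (z + 2)(z - 4) / [-9] = -(1/9)z^2 + (2/9)z + 8/9
L_2(z) = (z + 2)(z - 1) / [18] = (1/18)z^2 + (1/18)z - 1/9
g(z) = (-3)·L_0 + (-1)·L_1 + 2·L_2
  (-3)·L_0(z) = -(1/6)z^2 + (5/6)z - 2/3
  (-1)·L_1(z) = (1/9)z^2 - (2/9)z - 8/9
  2·L_2(z) = (1/9)z^2 + (1/9)z - 2/9
Adding term by term: (1/18)z^2 + (13/18)z - 16/9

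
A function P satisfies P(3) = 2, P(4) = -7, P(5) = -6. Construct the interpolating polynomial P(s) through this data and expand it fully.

P(s) = 5s^2 - 44s + 89

Build the Lagrange basis polynomials:
L_0(s) = (s - 4)(s - 5) / [2] = (1/2)s^2 - (9/2)s + 10
L_1(s) = (s - 3)(s - 5) / [-1] = -s^2 + 8s - 15
L_2(s) = (s - 3)(s - 4) / [2] = (1/2)s^2 - (7/2)s + 6
P(s) = 2·L_0 + (-7)·L_1 + (-6)·L_2
  2·L_0(s) = s^2 - 9s + 20
  (-7)·L_1(s) = 7s^2 - 56s + 105
  (-6)·L_2(s) = -3s^2 + 21s - 36
Adding term by term: 5s^2 - 44s + 89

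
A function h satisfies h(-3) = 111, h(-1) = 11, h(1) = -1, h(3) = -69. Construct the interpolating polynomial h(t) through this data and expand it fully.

L_0(t) = (t + 1)(t - 1)(t - 3) / [-48] = -(1/48)t^3 + (1/16)t^2 + (1/48)t - 1/16
L_1(t) = (t + 3)(t - 1)(t - 3) / [16] = (1/16)t^3 - (1/16)t^2 - (9/16)t + 9/16
L_2(t) = (t + 3)(t + 1)(t - 3) / [-16] = -(1/16)t^3 - (1/16)t^2 + (9/16)t + 9/16
L_3(t) = (t + 3)(t + 1)(t - 1) / [48] = (1/48)t^3 + (1/16)t^2 - (1/48)t - 1/16
h(t) = 111·L_0 + 11·L_1 + (-1)·L_2 + (-69)·L_3
  111·L_0(t) = -(37/16)t^3 + (111/16)t^2 + (37/16)t - 111/16
  11·L_1(t) = (11/16)t^3 - (11/16)t^2 - (99/16)t + 99/16
  (-1)·L_2(t) = (1/16)t^3 + (1/16)t^2 - (9/16)t - 9/16
  (-69)·L_3(t) = -(23/16)t^3 - (69/16)t^2 + (23/16)t + 69/16
Adding term by term: -3t^3 + 2t^2 - 3t + 3

h(t) = -3t^3 + 2t^2 - 3t + 3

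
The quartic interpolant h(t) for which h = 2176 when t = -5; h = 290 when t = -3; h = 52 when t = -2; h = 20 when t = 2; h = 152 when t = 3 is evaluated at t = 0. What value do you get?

Evaluate each Lagrange basis at t = 0:
L_0(0) = (3)·(2)·(-2)·(-3)/[(-2)·(-3)·(-7)·(-8)] = 3/28
L_1(0) = (5)·(2)·(-2)·(-3)/[(2)·(-1)·(-5)·(-6)] = -1
L_2(0) = (5)·(3)·(-2)·(-3)/[(3)·(1)·(-4)·(-5)] = 3/2
L_3(0) = (5)·(3)·(2)·(-3)/[(7)·(5)·(4)·(-1)] = 9/14
L_4(0) = (5)·(3)·(2)·(-2)/[(8)·(6)·(5)·(1)] = -1/4
Sum: 2176·(3/28) + 290·(-1) + 52·(3/2) + 20·(9/14) + 152·(-1/4) = -4

-4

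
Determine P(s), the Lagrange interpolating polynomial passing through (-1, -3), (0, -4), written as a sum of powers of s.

Build the Lagrange basis polynomials:
L_0(s) = s / [-1] = -s
L_1(s) = (s + 1) / [1] = s + 1
P(s) = (-3)·L_0 + (-4)·L_1
  (-3)·L_0(s) = 3s
  (-4)·L_1(s) = -4s - 4
Adding term by term: -s - 4

P(s) = -s - 4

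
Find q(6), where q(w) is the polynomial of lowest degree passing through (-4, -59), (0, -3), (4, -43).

Using Newton's divided-difference form:
q[-4,0] = (-3 - (-59)) / (0 - (-4)) = 14
q[0,4] = (-43 - (-3)) / (4 - 0) = -10
q[-4,0,4] = (-10 - 14) / (4 - (-4)) = -3
q(6) = -59 + 14·(10) + (-3)·(10)·(6) = -99

-99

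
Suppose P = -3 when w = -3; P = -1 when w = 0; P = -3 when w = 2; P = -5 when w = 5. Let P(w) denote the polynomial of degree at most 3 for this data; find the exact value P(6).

-21/5

Evaluate each Lagrange basis at w = 6:
L_0(6) = (6)·(4)·(1)/[(-3)·(-5)·(-8)] = -1/5
L_1(6) = (9)·(4)·(1)/[(3)·(-2)·(-5)] = 6/5
L_2(6) = (9)·(6)·(1)/[(5)·(2)·(-3)] = -9/5
L_3(6) = (9)·(6)·(4)/[(8)·(5)·(3)] = 9/5
Sum: (-3)·(-1/5) + (-1)·(6/5) + (-3)·(-9/5) + (-5)·(9/5) = -21/5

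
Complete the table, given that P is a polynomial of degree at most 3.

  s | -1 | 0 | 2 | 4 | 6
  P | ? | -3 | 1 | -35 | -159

-5

The 4 known values determine P uniquely (degree ≤ 3).
Evaluate each Lagrange basis at s = -1:
L_0(-1) = (-3)·(-5)·(-7)/[(-2)·(-4)·(-6)] = 35/16
L_1(-1) = (-1)·(-5)·(-7)/[(2)·(-2)·(-4)] = -35/16
L_2(-1) = (-1)·(-3)·(-7)/[(4)·(2)·(-2)] = 21/16
L_3(-1) = (-1)·(-3)·(-5)/[(6)·(4)·(2)] = -5/16
Sum: (-3)·(35/16) + 1·(-35/16) + (-35)·(21/16) + (-159)·(-5/16) = -5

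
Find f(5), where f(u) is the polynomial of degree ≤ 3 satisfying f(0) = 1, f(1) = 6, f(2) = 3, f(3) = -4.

L_0(5) = (4)·(3)·(2)/[(-1)·(-2)·(-3)] = -4
L_1(5) = (5)·(3)·(2)/[(1)·(-1)·(-2)] = 15
L_2(5) = (5)·(4)·(2)/[(2)·(1)·(-1)] = -20
L_3(5) = (5)·(4)·(3)/[(3)·(2)·(1)] = 10
Sum: 1·(-4) + 6·(15) + 3·(-20) + (-4)·(10) = -14

-14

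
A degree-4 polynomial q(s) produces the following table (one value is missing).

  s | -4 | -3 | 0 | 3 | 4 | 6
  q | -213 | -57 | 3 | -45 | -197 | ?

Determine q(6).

The 5 known values determine q uniquely (degree ≤ 4).
L_0(6) = (9)·(6)·(3)·(2)/[(-1)·(-4)·(-7)·(-8)] = 81/56
L_1(6) = (10)·(6)·(3)·(2)/[(1)·(-3)·(-6)·(-7)] = -20/7
L_2(6) = (10)·(9)·(3)·(2)/[(4)·(3)·(-3)·(-4)] = 15/4
L_3(6) = (10)·(9)·(6)·(2)/[(7)·(6)·(3)·(-1)] = -60/7
L_4(6) = (10)·(9)·(6)·(3)/[(8)·(7)·(4)·(1)] = 405/56
Sum: (-213)·(81/56) + (-57)·(-20/7) + 3·(15/4) + (-45)·(-60/7) + (-197)·(405/56) = -1173

-1173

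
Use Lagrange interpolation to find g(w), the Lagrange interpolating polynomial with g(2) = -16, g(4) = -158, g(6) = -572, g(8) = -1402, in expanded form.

L_0(w) = (w - 4)(w - 6)(w - 8) / [-48] = -(1/48)w^3 + (3/8)w^2 - (13/6)w + 4
L_1(w) = (w - 2)(w - 6)(w - 8) / [16] = (1/16)w^3 - w^2 + (19/4)w - 6
L_2(w) = (w - 2)(w - 4)(w - 8) / [-16] = -(1/16)w^3 + (7/8)w^2 - (7/2)w + 4
L_3(w) = (w - 2)(w - 4)(w - 6) / [48] = (1/48)w^3 - (1/4)w^2 + (11/12)w - 1
g(w) = (-16)·L_0 + (-158)·L_1 + (-572)·L_2 + (-1402)·L_3
  (-16)·L_0(w) = (1/3)w^3 - 6w^2 + (104/3)w - 64
  (-158)·L_1(w) = -(79/8)w^3 + 158w^2 - (1501/2)w + 948
  (-572)·L_2(w) = (143/4)w^3 - (1001/2)w^2 + 2002w - 2288
  (-1402)·L_3(w) = -(701/24)w^3 + (701/2)w^2 - (7711/6)w + 1402
Adding term by term: -3w^3 + 2w^2 + w - 2

g(w) = -3w^3 + 2w^2 + w - 2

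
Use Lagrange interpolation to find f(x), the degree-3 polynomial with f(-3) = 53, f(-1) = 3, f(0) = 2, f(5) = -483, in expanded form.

f(x) = -3x^3 - 4x^2 - 2x + 2

L_0(x) = (x + 1)x(x - 5) / [-48] = -(1/48)x^3 + (1/12)x^2 + (5/48)x
L_1(x) = (x + 3)x(x - 5) / [12] = (1/12)x^3 - (1/6)x^2 - (5/4)x
L_2(x) = (x + 3)(x + 1)(x - 5) / [-15] = -(1/15)x^3 + (1/15)x^2 + (17/15)x + 1
L_3(x) = (x + 3)(x + 1)x / [240] = (1/240)x^3 + (1/60)x^2 + (1/80)x
f(x) = 53·L_0 + 3·L_1 + 2·L_2 + (-483)·L_3
  53·L_0(x) = -(53/48)x^3 + (53/12)x^2 + (265/48)x
  3·L_1(x) = (1/4)x^3 - (1/2)x^2 - (15/4)x
  2·L_2(x) = -(2/15)x^3 + (2/15)x^2 + (34/15)x + 2
  (-483)·L_3(x) = -(161/80)x^3 - (161/20)x^2 - (483/80)x
Adding term by term: -3x^3 - 4x^2 - 2x + 2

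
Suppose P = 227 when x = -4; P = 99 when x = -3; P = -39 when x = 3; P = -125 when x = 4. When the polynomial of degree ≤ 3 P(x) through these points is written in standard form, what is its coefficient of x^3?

The leading coefficient equals the top divided difference P[-4,-3,3,4].
P[-4,-3] = (99 - 227) / (-3 - (-4)) = -128
P[-3,3] = (-39 - 99) / (3 - (-3)) = -23
P[3,4] = (-125 - (-39)) / (4 - 3) = -86
P[-4,-3,3] = (-23 - (-128)) / (3 - (-4)) = 15
P[-3,3,4] = (-86 - (-23)) / (4 - (-3)) = -9
P[-4,-3,3,4] = (-9 - 15) / (4 - (-4)) = -3

-3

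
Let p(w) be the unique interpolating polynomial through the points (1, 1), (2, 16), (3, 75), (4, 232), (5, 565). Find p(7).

2191

Evaluate each Lagrange basis at w = 7:
L_0(7) = (5)·(4)·(3)·(2)/[(-1)·(-2)·(-3)·(-4)] = 5
L_1(7) = (6)·(4)·(3)·(2)/[(1)·(-1)·(-2)·(-3)] = -24
L_2(7) = (6)·(5)·(3)·(2)/[(2)·(1)·(-1)·(-2)] = 45
L_3(7) = (6)·(5)·(4)·(2)/[(3)·(2)·(1)·(-1)] = -40
L_4(7) = (6)·(5)·(4)·(3)/[(4)·(3)·(2)·(1)] = 15
Sum: 1·(5) + 16·(-24) + 75·(45) + 232·(-40) + 565·(15) = 2191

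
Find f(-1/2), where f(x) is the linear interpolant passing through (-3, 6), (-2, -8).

-29

Evaluate each Lagrange basis at x = -1/2:
L_0(-1/2) = (3/2)/[(-1)] = -3/2
L_1(-1/2) = (5/2)/[(1)] = 5/2
Sum: 6·(-3/2) + (-8)·(5/2) = -29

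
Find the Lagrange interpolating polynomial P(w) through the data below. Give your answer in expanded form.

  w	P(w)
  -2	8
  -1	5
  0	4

P(w) = w^2 + 4

Build the Lagrange basis polynomials:
L_0(w) = (w + 1)w / [2] = (1/2)w^2 + (1/2)w
L_1(w) = (w + 2)w / [-1] = -w^2 - 2w
L_2(w) = (w + 2)(w + 1) / [2] = (1/2)w^2 + (3/2)w + 1
P(w) = 8·L_0 + 5·L_1 + 4·L_2
  8·L_0(w) = 4w^2 + 4w
  5·L_1(w) = -5w^2 - 10w
  4·L_2(w) = 2w^2 + 6w + 4
Adding term by term: w^2 + 4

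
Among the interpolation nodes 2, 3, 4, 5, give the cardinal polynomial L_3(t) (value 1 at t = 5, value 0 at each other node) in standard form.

L_3(t) = (t - 2)(t - 3)(t - 4) / [(3)·(2)·(1)]
       = (t^3 - 9t^2 + 26t - 24) / (6)

L_3(t) = (1/6)t^3 - (3/2)t^2 + (13/3)t - 4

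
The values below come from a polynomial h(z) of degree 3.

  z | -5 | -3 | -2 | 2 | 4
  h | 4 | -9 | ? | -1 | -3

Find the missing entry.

The 4 known values determine h uniquely (degree ≤ 3).
L_0(-2) = (1)·(-4)·(-6)/[(-2)·(-7)·(-9)] = -4/21
L_1(-2) = (3)·(-4)·(-6)/[(2)·(-5)·(-7)] = 36/35
L_2(-2) = (3)·(1)·(-6)/[(7)·(5)·(-2)] = 9/35
L_3(-2) = (3)·(1)·(-4)/[(9)·(7)·(2)] = -2/21
Sum: 4·(-4/21) + (-9)·(36/35) + (-1)·(9/35) + (-3)·(-2/21) = -1049/105

-1049/105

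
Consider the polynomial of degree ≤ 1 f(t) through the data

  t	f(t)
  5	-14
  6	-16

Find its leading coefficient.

-2

The leading coefficient equals the top divided difference f[5,6].
f[5,6] = (-16 - (-14)) / (6 - 5) = -2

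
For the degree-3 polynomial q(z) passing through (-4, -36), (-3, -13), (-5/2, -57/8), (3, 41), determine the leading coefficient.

1

The leading coefficient equals the top divided difference q[-4,-3,-5/2,3].
q[-4,-3] = (-13 - (-36)) / (-3 - (-4)) = 23
q[-3,-5/2] = (-57/8 - (-13)) / (-5/2 - (-3)) = 47/4
q[-5/2,3] = (41 - (-57/8)) / (3 - (-5/2)) = 35/4
q[-4,-3,-5/2] = (47/4 - 23) / (-5/2 - (-4)) = -15/2
q[-3,-5/2,3] = (35/4 - 47/4) / (3 - (-3)) = -1/2
q[-4,-3,-5/2,3] = (-1/2 - (-15/2)) / (3 - (-4)) = 1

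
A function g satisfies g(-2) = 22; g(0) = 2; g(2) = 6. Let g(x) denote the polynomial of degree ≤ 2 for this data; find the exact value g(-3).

41

Using Newton's divided-difference form:
g[-2,0] = (2 - 22) / (0 - (-2)) = -10
g[0,2] = (6 - 2) / (2 - 0) = 2
g[-2,0,2] = (2 - (-10)) / (2 - (-2)) = 3
g(-3) = 22 + (-10)·(-1) + 3·(-1)·(-3) = 41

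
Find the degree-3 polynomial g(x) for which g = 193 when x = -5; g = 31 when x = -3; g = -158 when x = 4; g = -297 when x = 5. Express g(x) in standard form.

Newton's divided differences:
g[-5,-3] = (31 - 193) / (-3 - (-5)) = -81
g[-3,4] = (-158 - 31) / (4 - (-3)) = -27
g[4,5] = (-297 - (-158)) / (5 - 4) = -139
g[-5,-3,4] = (-27 - (-81)) / (4 - (-5)) = 6
g[-3,4,5] = (-139 - (-27)) / (5 - (-3)) = -14
g[-5,-3,4,5] = (-14 - 6) / (5 - (-5)) = -2
g(x) = 193 + (-81)·(x + 5) + 6·(x + 5)(x + 3) + (-2)·(x + 5)(x + 3)(x - 4)
Expanding: g(x) = -2x^3 - 2x^2 + x - 2

g(x) = -2x^3 - 2x^2 + x - 2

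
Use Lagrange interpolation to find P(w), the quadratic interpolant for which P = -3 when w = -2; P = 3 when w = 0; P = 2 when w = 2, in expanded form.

Build the Lagrange basis polynomials:
L_0(w) = w(w - 2) / [8] = (1/8)w^2 - (1/4)w
L_1(w) = (w + 2)(w - 2) / [-4] = -(1/4)w^2 + 1
L_2(w) = (w + 2)w / [8] = (1/8)w^2 + (1/4)w
P(w) = (-3)·L_0 + 3·L_1 + 2·L_2
  (-3)·L_0(w) = -(3/8)w^2 + (3/4)w
  3·L_1(w) = -(3/4)w^2 + 3
  2·L_2(w) = (1/4)w^2 + (1/2)w
Adding term by term: -(7/8)w^2 + (5/4)w + 3

P(w) = -(7/8)w^2 + (5/4)w + 3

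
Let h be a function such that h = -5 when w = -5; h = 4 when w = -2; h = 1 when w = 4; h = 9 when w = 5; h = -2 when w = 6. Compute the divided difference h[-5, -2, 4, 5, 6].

h[-5,-2] = (4 - (-5)) / (-2 - (-5)) = 3
h[-2,4] = (1 - 4) / (4 - (-2)) = -1/2
h[4,5] = (9 - 1) / (5 - 4) = 8
h[5,6] = (-2 - 9) / (6 - 5) = -11
h[-5,-2,4] = (-1/2 - 3) / (4 - (-5)) = -7/18
h[-2,4,5] = (8 - (-1/2)) / (5 - (-2)) = 17/14
h[4,5,6] = (-11 - 8) / (6 - 4) = -19/2
h[-5,-2,4,5] = (17/14 - (-7/18)) / (5 - (-5)) = 101/630
h[-2,4,5,6] = (-19/2 - 17/14) / (6 - (-2)) = -75/56
h[-5,-2,4,5,6] = (-75/56 - 101/630) / (6 - (-5)) = -3779/27720

-3779/27720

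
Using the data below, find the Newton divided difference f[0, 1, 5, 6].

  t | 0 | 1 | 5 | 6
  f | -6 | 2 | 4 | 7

f[0,1] = (2 - (-6)) / (1 - 0) = 8
f[1,5] = (4 - 2) / (5 - 1) = 1/2
f[5,6] = (7 - 4) / (6 - 5) = 3
f[0,1,5] = (1/2 - 8) / (5 - 0) = -3/2
f[1,5,6] = (3 - 1/2) / (6 - 1) = 1/2
f[0,1,5,6] = (1/2 - (-3/2)) / (6 - 0) = 1/3

1/3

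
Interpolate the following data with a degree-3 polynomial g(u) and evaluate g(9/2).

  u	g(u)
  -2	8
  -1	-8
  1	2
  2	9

Using Newton's divided-difference form:
g[-2,-1] = (-8 - 8) / (-1 - (-2)) = -16
g[-1,1] = (2 - (-8)) / (1 - (-1)) = 5
g[1,2] = (9 - 2) / (2 - 1) = 7
g[-2,-1,1] = (5 - (-16)) / (1 - (-2)) = 7
g[-1,1,2] = (7 - 5) / (2 - (-1)) = 2/3
g[-2,-1,1,2] = (2/3 - 7) / (2 - (-2)) = -19/12
g(9/2) = 8 + (-16)·(13/2) + 7·(13/2)·(11/2) + (-19/12)·(13/2)·(11/2)·(7/2) = -4211/96

-4211/96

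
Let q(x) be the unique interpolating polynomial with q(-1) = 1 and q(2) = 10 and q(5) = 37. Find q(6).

Evaluate each Lagrange basis at x = 6:
L_0(6) = (4)·(1)/[(-3)·(-6)] = 2/9
L_1(6) = (7)·(1)/[(3)·(-3)] = -7/9
L_2(6) = (7)·(4)/[(6)·(3)] = 14/9
Sum: 1·(2/9) + 10·(-7/9) + 37·(14/9) = 50

50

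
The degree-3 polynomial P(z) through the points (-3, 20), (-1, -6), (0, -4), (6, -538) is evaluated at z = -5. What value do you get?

L_0(-5) = (-4)·(-5)·(-11)/[(-2)·(-3)·(-9)] = 110/27
L_1(-5) = (-2)·(-5)·(-11)/[(2)·(-1)·(-7)] = -55/7
L_2(-5) = (-2)·(-4)·(-11)/[(3)·(1)·(-6)] = 44/9
L_3(-5) = (-2)·(-4)·(-5)/[(9)·(7)·(6)] = -20/189
Sum: 20·(110/27) + (-6)·(-55/7) + (-4)·(44/9) + (-538)·(-20/189) = 166

166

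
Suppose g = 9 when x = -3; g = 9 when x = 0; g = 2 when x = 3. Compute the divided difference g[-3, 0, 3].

-7/18

g[-3,0] = (9 - 9) / (0 - (-3)) = 0
g[0,3] = (2 - 9) / (3 - 0) = -7/3
g[-3,0,3] = (-7/3 - 0) / (3 - (-3)) = -7/18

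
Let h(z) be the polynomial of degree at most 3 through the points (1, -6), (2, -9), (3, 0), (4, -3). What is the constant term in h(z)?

33

Build the Lagrange basis polynomials:
L_0(z) = (z - 2)(z - 3)(z - 4) / [-6] = -(1/6)z^3 + (3/2)z^2 - (13/3)z + 4
L_1(z) = (z - 1)(z - 3)(z - 4) / [2] = (1/2)z^3 - 4z^2 + (19/2)z - 6
L_2(z) = (z - 1)(z - 2)(z - 4) / [-2] = -(1/2)z^3 + (7/2)z^2 - 7z + 4
L_3(z) = (z - 1)(z - 2)(z - 3) / [6] = (1/6)z^3 - z^2 + (11/6)z - 1
h(z) = (-6)·L_0 + (-9)·L_1 + 0·L_2 + (-3)·L_3
Only the constant term is needed; take it from each L_i and combine:
(-6)·(4) + (-9)·(-6) + 0·(4) + (-3)·(-1) = 33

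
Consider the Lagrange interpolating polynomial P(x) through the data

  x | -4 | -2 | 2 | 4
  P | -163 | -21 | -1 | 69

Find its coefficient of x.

Build the Lagrange basis polynomials:
L_0(x) = (x + 2)(x - 2)(x - 4) / [-96] = -(1/96)x^3 + (1/24)x^2 + (1/24)x - 1/6
L_1(x) = (x + 4)(x - 2)(x - 4) / [48] = (1/48)x^3 - (1/24)x^2 - (1/3)x + 2/3
L_2(x) = (x + 4)(x + 2)(x - 4) / [-48] = -(1/48)x^3 - (1/24)x^2 + (1/3)x + 2/3
L_3(x) = (x + 4)(x + 2)(x - 2) / [96] = (1/96)x^3 + (1/24)x^2 - (1/24)x - 1/6
P(x) = (-163)·L_0 + (-21)·L_1 + (-1)·L_2 + 69·L_3
Only the coefficient of x is needed; take it from each L_i and combine:
(-163)·(1/24) + (-21)·(-1/3) + (-1)·(1/3) + 69·(-1/24) = -3

-3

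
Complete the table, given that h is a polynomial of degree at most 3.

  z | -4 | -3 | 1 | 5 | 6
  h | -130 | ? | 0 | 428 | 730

-44

The 4 known values determine h uniquely (degree ≤ 3).
L_0(-3) = (-4)·(-8)·(-9)/[(-5)·(-9)·(-10)] = 16/25
L_1(-3) = (1)·(-8)·(-9)/[(5)·(-4)·(-5)] = 18/25
L_2(-3) = (1)·(-4)·(-9)/[(9)·(4)·(-1)] = -1
L_3(-3) = (1)·(-4)·(-8)/[(10)·(5)·(1)] = 16/25
Sum: (-130)·(16/25) + 0 + 428·(-1) + 730·(16/25) = -44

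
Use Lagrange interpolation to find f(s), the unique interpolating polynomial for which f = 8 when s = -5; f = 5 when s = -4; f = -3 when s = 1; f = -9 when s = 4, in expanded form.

Build the Lagrange basis polynomials:
L_0(s) = (s + 4)(s - 1)(s - 4) / [-54] = -(1/54)s^3 + (1/54)s^2 + (8/27)s - 8/27
L_1(s) = (s + 5)(s - 1)(s - 4) / [40] = (1/40)s^3 - (21/40)s + 1/2
L_2(s) = (s + 5)(s + 4)(s - 4) / [-90] = -(1/90)s^3 - (1/18)s^2 + (8/45)s + 8/9
L_3(s) = (s + 5)(s + 4)(s - 1) / [216] = (1/216)s^3 + (1/27)s^2 + (11/216)s - 5/54
f(s) = 8·L_0 + 5·L_1 + (-3)·L_2 + (-9)·L_3
  8·L_0(s) = -(4/27)s^3 + (4/27)s^2 + (64/27)s - 64/27
  5·L_1(s) = (1/8)s^3 - (21/8)s + 5/2
  (-3)·L_2(s) = (1/30)s^3 + (1/6)s^2 - (8/15)s - 8/3
  (-9)·L_3(s) = -(1/24)s^3 - (1/3)s^2 - (11/24)s + 5/6
Adding term by term: -(17/540)s^3 - (1/54)s^2 - (673/540)s - 46/27

f(s) = -(17/540)s^3 - (1/54)s^2 - (673/540)s - 46/27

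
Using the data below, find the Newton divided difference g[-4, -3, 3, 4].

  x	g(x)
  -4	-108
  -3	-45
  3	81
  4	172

g[-4,-3] = (-45 - (-108)) / (-3 - (-4)) = 63
g[-3,3] = (81 - (-45)) / (3 - (-3)) = 21
g[3,4] = (172 - 81) / (4 - 3) = 91
g[-4,-3,3] = (21 - 63) / (3 - (-4)) = -6
g[-3,3,4] = (91 - 21) / (4 - (-3)) = 10
g[-4,-3,3,4] = (10 - (-6)) / (4 - (-4)) = 2

2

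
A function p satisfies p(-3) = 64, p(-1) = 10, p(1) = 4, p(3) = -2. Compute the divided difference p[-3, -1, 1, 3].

-1

p[-3,-1] = (10 - 64) / (-1 - (-3)) = -27
p[-1,1] = (4 - 10) / (1 - (-1)) = -3
p[1,3] = (-2 - 4) / (3 - 1) = -3
p[-3,-1,1] = (-3 - (-27)) / (1 - (-3)) = 6
p[-1,1,3] = (-3 - (-3)) / (3 - (-1)) = 0
p[-3,-1,1,3] = (0 - 6) / (3 - (-3)) = -1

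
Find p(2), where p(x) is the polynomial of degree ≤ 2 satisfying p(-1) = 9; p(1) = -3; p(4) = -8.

Evaluate each Lagrange basis at x = 2:
L_0(2) = (1)·(-2)/[(-2)·(-5)] = -1/5
L_1(2) = (3)·(-2)/[(2)·(-3)] = 1
L_2(2) = (3)·(1)/[(5)·(3)] = 1/5
Sum: 9·(-1/5) + (-3)·(1) + (-8)·(1/5) = -32/5

-32/5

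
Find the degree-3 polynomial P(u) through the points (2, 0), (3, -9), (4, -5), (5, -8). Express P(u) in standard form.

P(u) = -(10/3)u^3 + (73/2)u^2 - (769/6)u + 137

Newton's divided differences:
P[2,3] = (-9 - 0) / (3 - 2) = -9
P[3,4] = (-5 - (-9)) / (4 - 3) = 4
P[4,5] = (-8 - (-5)) / (5 - 4) = -3
P[2,3,4] = (4 - (-9)) / (4 - 2) = 13/2
P[3,4,5] = (-3 - 4) / (5 - 3) = -7/2
P[2,3,4,5] = (-7/2 - 13/2) / (5 - 2) = -10/3
P(u) = (-9)·(u - 2) + (13/2)·(u - 2)(u - 3) + (-10/3)·(u - 2)(u - 3)(u - 4)
Expanding: P(u) = -(10/3)u^3 + (73/2)u^2 - (769/6)u + 137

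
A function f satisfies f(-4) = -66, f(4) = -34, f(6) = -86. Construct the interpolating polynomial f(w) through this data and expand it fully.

L_0(w) = (w - 4)(w - 6) / [80] = (1/80)w^2 - (1/8)w + 3/10
L_1(w) = (w + 4)(w - 6) / [-16] = -(1/16)w^2 + (1/8)w + 3/2
L_2(w) = (w + 4)(w - 4) / [20] = (1/20)w^2 - 4/5
f(w) = (-66)·L_0 + (-34)·L_1 + (-86)·L_2
  (-66)·L_0(w) = -(33/40)w^2 + (33/4)w - 99/5
  (-34)·L_1(w) = (17/8)w^2 - (17/4)w - 51
  (-86)·L_2(w) = -(43/10)w^2 + 344/5
Adding term by term: -3w^2 + 4w - 2

f(w) = -3w^2 + 4w - 2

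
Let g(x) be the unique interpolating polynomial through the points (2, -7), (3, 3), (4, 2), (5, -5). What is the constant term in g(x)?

-80

L_0(x) = (x - 3)(x - 4)(x - 5) / [-6] = -(1/6)x^3 + 2x^2 - (47/6)x + 10
L_1(x) = (x - 2)(x - 4)(x - 5) / [2] = (1/2)x^3 - (11/2)x^2 + 19x - 20
L_2(x) = (x - 2)(x - 3)(x - 5) / [-2] = -(1/2)x^3 + 5x^2 - (31/2)x + 15
L_3(x) = (x - 2)(x - 3)(x - 4) / [6] = (1/6)x^3 - (3/2)x^2 + (13/3)x - 4
g(x) = (-7)·L_0 + 3·L_1 + 2·L_2 + (-5)·L_3
Only the constant term is needed; take it from each L_i and combine:
(-7)·(10) + 3·(-20) + 2·(15) + (-5)·(-4) = -80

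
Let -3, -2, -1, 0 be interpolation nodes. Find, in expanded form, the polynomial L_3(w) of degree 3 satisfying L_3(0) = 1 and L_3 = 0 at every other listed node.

L_3(w) = (1/6)w^3 + w^2 + (11/6)w + 1

L_3(w) = (w + 3)(w + 2)(w + 1) / [(3)·(2)·(1)]
       = (w^3 + 6w^2 + 11w + 6) / (6)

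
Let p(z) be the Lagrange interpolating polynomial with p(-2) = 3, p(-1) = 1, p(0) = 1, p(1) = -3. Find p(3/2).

-67/8

Evaluate each Lagrange basis at z = 3/2:
L_0(3/2) = (5/2)·(3/2)·(1/2)/[(-1)·(-2)·(-3)] = -5/16
L_1(3/2) = (7/2)·(3/2)·(1/2)/[(1)·(-1)·(-2)] = 21/16
L_2(3/2) = (7/2)·(5/2)·(1/2)/[(2)·(1)·(-1)] = -35/16
L_3(3/2) = (7/2)·(5/2)·(3/2)/[(3)·(2)·(1)] = 35/16
Sum: 3·(-5/16) + 1·(21/16) + 1·(-35/16) + (-3)·(35/16) = -67/8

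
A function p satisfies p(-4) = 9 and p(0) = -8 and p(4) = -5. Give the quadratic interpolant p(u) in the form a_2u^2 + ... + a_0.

p(u) = (5/8)u^2 - (7/4)u - 8

L_0(u) = u(u - 4) / [32] = (1/32)u^2 - (1/8)u
L_1(u) = (u + 4)(u - 4) / [-16] = -(1/16)u^2 + 1
L_2(u) = (u + 4)u / [32] = (1/32)u^2 + (1/8)u
p(u) = 9·L_0 + (-8)·L_1 + (-5)·L_2
  9·L_0(u) = (9/32)u^2 - (9/8)u
  (-8)·L_1(u) = (1/2)u^2 - 8
  (-5)·L_2(u) = -(5/32)u^2 - (5/8)u
Adding term by term: (5/8)u^2 - (7/4)u - 8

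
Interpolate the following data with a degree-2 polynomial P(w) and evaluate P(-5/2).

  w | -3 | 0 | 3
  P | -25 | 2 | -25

-67/4

Evaluate each Lagrange basis at w = -5/2:
L_0(-5/2) = (-5/2)·(-11/2)/[(-3)·(-6)] = 55/72
L_1(-5/2) = (1/2)·(-11/2)/[(3)·(-3)] = 11/36
L_2(-5/2) = (1/2)·(-5/2)/[(6)·(3)] = -5/72
Sum: (-25)·(55/72) + 2·(11/36) + (-25)·(-5/72) = -67/4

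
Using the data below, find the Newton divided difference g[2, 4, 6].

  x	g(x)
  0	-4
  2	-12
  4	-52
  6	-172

-10

g[2,4] = (-52 - (-12)) / (4 - 2) = -20
g[4,6] = (-172 - (-52)) / (6 - 4) = -60
g[2,4,6] = (-60 - (-20)) / (6 - 2) = -10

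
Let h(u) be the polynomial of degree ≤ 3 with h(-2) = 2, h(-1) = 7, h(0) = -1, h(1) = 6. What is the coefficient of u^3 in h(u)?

14/3

The leading coefficient equals the top divided difference h[-2,-1,0,1].
h[-2,-1] = (7 - 2) / (-1 - (-2)) = 5
h[-1,0] = (-1 - 7) / (0 - (-1)) = -8
h[0,1] = (6 - (-1)) / (1 - 0) = 7
h[-2,-1,0] = (-8 - 5) / (0 - (-2)) = -13/2
h[-1,0,1] = (7 - (-8)) / (1 - (-1)) = 15/2
h[-2,-1,0,1] = (15/2 - (-13/2)) / (1 - (-2)) = 14/3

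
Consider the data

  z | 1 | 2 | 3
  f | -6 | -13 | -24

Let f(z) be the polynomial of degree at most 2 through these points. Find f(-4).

L_0(-4) = (-6)·(-7)/[(-1)·(-2)] = 21
L_1(-4) = (-5)·(-7)/[(1)·(-1)] = -35
L_2(-4) = (-5)·(-6)/[(2)·(1)] = 15
Sum: (-6)·(21) + (-13)·(-35) + (-24)·(15) = -31

-31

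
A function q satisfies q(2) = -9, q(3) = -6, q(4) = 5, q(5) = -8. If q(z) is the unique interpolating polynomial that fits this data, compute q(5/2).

-21/2

Using Newton's divided-difference form:
q[2,3] = (-6 - (-9)) / (3 - 2) = 3
q[3,4] = (5 - (-6)) / (4 - 3) = 11
q[4,5] = (-8 - 5) / (5 - 4) = -13
q[2,3,4] = (11 - 3) / (4 - 2) = 4
q[3,4,5] = (-13 - 11) / (5 - 3) = -12
q[2,3,4,5] = (-12 - 4) / (5 - 2) = -16/3
q(5/2) = -9 + 3·(1/2) + 4·(1/2)·(-1/2) + (-16/3)·(1/2)·(-1/2)·(-3/2) = -21/2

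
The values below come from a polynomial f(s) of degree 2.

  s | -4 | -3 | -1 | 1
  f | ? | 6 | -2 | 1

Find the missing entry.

The 3 known values determine f uniquely (degree ≤ 2).
Evaluate each Lagrange basis at s = -4:
L_0(-4) = (-3)·(-5)/[(-2)·(-4)] = 15/8
L_1(-4) = (-1)·(-5)/[(2)·(-2)] = -5/4
L_2(-4) = (-1)·(-3)/[(4)·(2)] = 3/8
Sum: 6·(15/8) + (-2)·(-5/4) + 1·(3/8) = 113/8

113/8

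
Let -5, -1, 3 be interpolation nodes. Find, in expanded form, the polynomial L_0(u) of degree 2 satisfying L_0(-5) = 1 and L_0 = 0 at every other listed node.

L_0(u) = (1/32)u^2 - (1/16)u - 3/32

L_0(u) = (u + 1)(u - 3) / [(-4)·(-8)]
       = (u^2 - 2u - 3) / (32)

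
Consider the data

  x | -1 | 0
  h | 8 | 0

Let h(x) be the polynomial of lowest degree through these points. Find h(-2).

16

Evaluate each Lagrange basis at x = -2:
L_0(-2) = (-2)/[(-1)] = 2
L_1(-2) = (-1)/[(1)] = -1
Sum: 8·(2) + 0 = 16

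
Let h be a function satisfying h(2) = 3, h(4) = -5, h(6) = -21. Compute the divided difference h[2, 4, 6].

h[2,4] = (-5 - 3) / (4 - 2) = -4
h[4,6] = (-21 - (-5)) / (6 - 4) = -8
h[2,4,6] = (-8 - (-4)) / (6 - 2) = -1

-1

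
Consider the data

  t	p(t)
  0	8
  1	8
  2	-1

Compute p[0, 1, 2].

p[0,1] = (8 - 8) / (1 - 0) = 0
p[1,2] = (-1 - 8) / (2 - 1) = -9
p[0,1,2] = (-9 - 0) / (2 - 0) = -9/2

-9/2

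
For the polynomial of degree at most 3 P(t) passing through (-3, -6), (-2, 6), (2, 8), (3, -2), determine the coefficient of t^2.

-11/5

L_0(t) = (t + 2)(t - 2)(t - 3) / [-30] = -(1/30)t^3 + (1/10)t^2 + (2/15)t - 2/5
L_1(t) = (t + 3)(t - 2)(t - 3) / [20] = (1/20)t^3 - (1/10)t^2 - (9/20)t + 9/10
L_2(t) = (t + 3)(t + 2)(t - 3) / [-20] = -(1/20)t^3 - (1/10)t^2 + (9/20)t + 9/10
L_3(t) = (t + 3)(t + 2)(t - 2) / [30] = (1/30)t^3 + (1/10)t^2 - (2/15)t - 2/5
P(t) = (-6)·L_0 + 6·L_1 + 8·L_2 + (-2)·L_3
Only the coefficient of t^2 is needed; take it from each L_i and combine:
(-6)·(1/10) + 6·(-1/10) + 8·(-1/10) + (-2)·(1/10) = -11/5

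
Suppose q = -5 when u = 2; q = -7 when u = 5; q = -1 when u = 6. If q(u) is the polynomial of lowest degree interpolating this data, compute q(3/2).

-7/4

Evaluate each Lagrange basis at u = 3/2:
L_0(3/2) = (-7/2)·(-9/2)/[(-3)·(-4)] = 21/16
L_1(3/2) = (-1/2)·(-9/2)/[(3)·(-1)] = -3/4
L_2(3/2) = (-1/2)·(-7/2)/[(4)·(1)] = 7/16
Sum: (-5)·(21/16) + (-7)·(-3/4) + (-1)·(7/16) = -7/4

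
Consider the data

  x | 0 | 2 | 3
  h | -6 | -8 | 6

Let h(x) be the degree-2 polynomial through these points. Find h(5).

64

Evaluate each Lagrange basis at x = 5:
L_0(5) = (3)·(2)/[(-2)·(-3)] = 1
L_1(5) = (5)·(2)/[(2)·(-1)] = -5
L_2(5) = (5)·(3)/[(3)·(1)] = 5
Sum: (-6)·(1) + (-8)·(-5) + 6·(5) = 64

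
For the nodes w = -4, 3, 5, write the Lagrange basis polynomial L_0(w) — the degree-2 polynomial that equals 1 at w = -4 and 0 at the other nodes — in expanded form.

L_0(w) = (1/63)w^2 - (8/63)w + 5/21

L_0(w) = (w - 3)(w - 5) / [(-7)·(-9)]
       = (w^2 - 8w + 15) / (63)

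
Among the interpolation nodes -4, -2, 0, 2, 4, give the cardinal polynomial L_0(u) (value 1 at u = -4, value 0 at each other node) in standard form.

L_0(u) = (1/384)u^4 - (1/96)u^3 - (1/96)u^2 + (1/24)u

L_0(u) = (u + 2)u(u - 2)(u - 4) / [(-2)·(-4)·(-6)·(-8)]
       = (u^4 - 4u^3 - 4u^2 + 16u) / (384)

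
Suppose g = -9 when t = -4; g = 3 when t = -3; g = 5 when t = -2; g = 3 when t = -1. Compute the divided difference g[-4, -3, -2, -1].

1

g[-4,-3] = (3 - (-9)) / (-3 - (-4)) = 12
g[-3,-2] = (5 - 3) / (-2 - (-3)) = 2
g[-2,-1] = (3 - 5) / (-1 - (-2)) = -2
g[-4,-3,-2] = (2 - 12) / (-2 - (-4)) = -5
g[-3,-2,-1] = (-2 - 2) / (-1 - (-3)) = -2
g[-4,-3,-2,-1] = (-2 - (-5)) / (-1 - (-4)) = 1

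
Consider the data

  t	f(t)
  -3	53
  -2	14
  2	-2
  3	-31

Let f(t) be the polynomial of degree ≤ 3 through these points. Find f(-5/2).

Using Newton's divided-difference form:
f[-3,-2] = (14 - 53) / (-2 - (-3)) = -39
f[-2,2] = (-2 - 14) / (2 - (-2)) = -4
f[2,3] = (-31 - (-2)) / (3 - 2) = -29
f[-3,-2,2] = (-4 - (-39)) / (2 - (-3)) = 7
f[-2,2,3] = (-29 - (-4)) / (3 - (-2)) = -5
f[-3,-2,2,3] = (-5 - 7) / (3 - (-3)) = -2
f(-5/2) = 53 + (-39)·(1/2) + 7·(1/2)·(-1/2) + (-2)·(1/2)·(-1/2)·(-9/2) = 59/2

59/2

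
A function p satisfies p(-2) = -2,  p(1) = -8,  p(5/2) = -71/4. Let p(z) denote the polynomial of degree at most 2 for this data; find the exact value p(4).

-32

L_0(4) = (3)·(3/2)/[(-3)·(-9/2)] = 1/3
L_1(4) = (6)·(3/2)/[(3)·(-3/2)] = -2
L_2(4) = (6)·(3)/[(9/2)·(3/2)] = 8/3
Sum: (-2)·(1/3) + (-8)·(-2) + (-71/4)·(8/3) = -32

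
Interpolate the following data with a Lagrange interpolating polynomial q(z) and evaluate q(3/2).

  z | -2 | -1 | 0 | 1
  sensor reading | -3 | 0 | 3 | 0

L_0(3/2) = (5/2)·(3/2)·(1/2)/[(-1)·(-2)·(-3)] = -5/16
L_1(3/2) = (7/2)·(3/2)·(1/2)/[(1)·(-1)·(-2)] = 21/16
L_2(3/2) = (7/2)·(5/2)·(1/2)/[(2)·(1)·(-1)] = -35/16
L_3(3/2) = (7/2)·(5/2)·(3/2)/[(3)·(2)·(1)] = 35/16
Sum: (-3)·(-5/16) + 0 + 3·(-35/16) + 0 = -45/8

-45/8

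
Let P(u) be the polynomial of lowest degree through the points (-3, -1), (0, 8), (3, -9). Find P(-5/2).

Using Newton's divided-difference form:
P[-3,0] = (8 - (-1)) / (0 - (-3)) = 3
P[0,3] = (-9 - 8) / (3 - 0) = -17/3
P[-3,0,3] = (-17/3 - 3) / (3 - (-3)) = -13/9
P(-5/2) = -1 + 3·(1/2) + (-13/9)·(1/2)·(-5/2) = 83/36

83/36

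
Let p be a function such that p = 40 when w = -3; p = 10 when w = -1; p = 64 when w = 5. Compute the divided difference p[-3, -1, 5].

p[-3,-1] = (10 - 40) / (-1 - (-3)) = -15
p[-1,5] = (64 - 10) / (5 - (-1)) = 9
p[-3,-1,5] = (9 - (-15)) / (5 - (-3)) = 3

3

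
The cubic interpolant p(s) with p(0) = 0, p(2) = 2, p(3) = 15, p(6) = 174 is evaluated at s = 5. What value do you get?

95

Using Newton's divided-difference form:
p[0,2] = (2 - 0) / (2 - 0) = 1
p[2,3] = (15 - 2) / (3 - 2) = 13
p[3,6] = (174 - 15) / (6 - 3) = 53
p[0,2,3] = (13 - 1) / (3 - 0) = 4
p[2,3,6] = (53 - 13) / (6 - 2) = 10
p[0,2,3,6] = (10 - 4) / (6 - 0) = 1
p(5) = 0 + 1·(5) + 4·(5)·(3) + 1·(5)·(3)·(2) = 95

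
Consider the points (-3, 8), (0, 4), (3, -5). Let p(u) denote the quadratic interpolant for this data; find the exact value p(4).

Evaluate each Lagrange basis at u = 4:
L_0(4) = (4)·(1)/[(-3)·(-6)] = 2/9
L_1(4) = (7)·(1)/[(3)·(-3)] = -7/9
L_2(4) = (7)·(4)/[(6)·(3)] = 14/9
Sum: 8·(2/9) + 4·(-7/9) + (-5)·(14/9) = -82/9

-82/9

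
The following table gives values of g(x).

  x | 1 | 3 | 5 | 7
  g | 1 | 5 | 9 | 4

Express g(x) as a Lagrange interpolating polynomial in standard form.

g(x) = -(3/16)x^3 + (27/16)x^2 - (37/16)x + 29/16

Build the Lagrange basis polynomials:
L_0(x) = (x - 3)(x - 5)(x - 7) / [-48] = -(1/48)x^3 + (5/16)x^2 - (71/48)x + 35/16
L_1(x) = (x - 1)(x - 5)(x - 7) / [16] = (1/16)x^3 - (13/16)x^2 + (47/16)x - 35/16
L_2(x) = (x - 1)(x - 3)(x - 7) / [-16] = -(1/16)x^3 + (11/16)x^2 - (31/16)x + 21/16
L_3(x) = (x - 1)(x - 3)(x - 5) / [48] = (1/48)x^3 - (3/16)x^2 + (23/48)x - 5/16
g(x) = 1·L_0 + 5·L_1 + 9·L_2 + 4·L_3
  1·L_0(x) = -(1/48)x^3 + (5/16)x^2 - (71/48)x + 35/16
  5·L_1(x) = (5/16)x^3 - (65/16)x^2 + (235/16)x - 175/16
  9·L_2(x) = -(9/16)x^3 + (99/16)x^2 - (279/16)x + 189/16
  4·L_3(x) = (1/12)x^3 - (3/4)x^2 + (23/12)x - 5/4
Adding term by term: -(3/16)x^3 + (27/16)x^2 - (37/16)x + 29/16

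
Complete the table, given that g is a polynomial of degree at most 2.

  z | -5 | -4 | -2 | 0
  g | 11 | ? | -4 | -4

The 3 known values determine g uniquely (degree ≤ 2).
L_0(-4) = (-2)·(-4)/[(-3)·(-5)] = 8/15
L_1(-4) = (1)·(-4)/[(3)·(-2)] = 2/3
L_2(-4) = (1)·(-2)/[(5)·(2)] = -1/5
Sum: 11·(8/15) + (-4)·(2/3) + (-4)·(-1/5) = 4

4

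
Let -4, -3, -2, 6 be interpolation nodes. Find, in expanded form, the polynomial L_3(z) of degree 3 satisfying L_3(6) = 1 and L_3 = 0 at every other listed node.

L_3(z) = (1/720)z^3 + (1/80)z^2 + (13/360)z + 1/30

L_3(z) = (z + 4)(z + 3)(z + 2) / [(10)·(9)·(8)]
       = (z^3 + 9z^2 + 26z + 24) / (720)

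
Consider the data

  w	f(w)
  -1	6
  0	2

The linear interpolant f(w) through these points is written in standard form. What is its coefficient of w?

-4

L_0(w) = w / [-1] = -w
L_1(w) = (w + 1) / [1] = w + 1
f(w) = 6·L_0 + 2·L_1
Only the coefficient of w is needed; take it from each L_i and combine:
6·(-1) + 2·(1) = -4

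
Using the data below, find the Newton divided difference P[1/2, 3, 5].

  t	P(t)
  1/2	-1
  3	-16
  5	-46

-2

P[1/2,3] = (-16 - (-1)) / (3 - 1/2) = -6
P[3,5] = (-46 - (-16)) / (5 - 3) = -15
P[1/2,3,5] = (-15 - (-6)) / (5 - 1/2) = -2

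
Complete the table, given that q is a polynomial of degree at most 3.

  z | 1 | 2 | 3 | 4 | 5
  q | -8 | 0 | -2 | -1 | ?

The 4 known values determine q uniquely (degree ≤ 3).
L_0(5) = (3)·(2)·(1)/[(-1)·(-2)·(-3)] = -1
L_1(5) = (4)·(2)·(1)/[(1)·(-1)·(-2)] = 4
L_2(5) = (4)·(3)·(1)/[(2)·(1)·(-1)] = -6
L_3(5) = (4)·(3)·(2)/[(3)·(2)·(1)] = 4
Sum: (-8)·(-1) + 0 + (-2)·(-6) + (-1)·(4) = 16

16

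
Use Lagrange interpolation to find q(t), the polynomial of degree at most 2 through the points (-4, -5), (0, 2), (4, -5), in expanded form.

Build the Lagrange basis polynomials:
L_0(t) = t(t - 4) / [32] = (1/32)t^2 - (1/8)t
L_1(t) = (t + 4)(t - 4) / [-16] = -(1/16)t^2 + 1
L_2(t) = (t + 4)t / [32] = (1/32)t^2 + (1/8)t
q(t) = (-5)·L_0 + 2·L_1 + (-5)·L_2
  (-5)·L_0(t) = -(5/32)t^2 + (5/8)t
  2·L_1(t) = -(1/8)t^2 + 2
  (-5)·L_2(t) = -(5/32)t^2 - (5/8)t
Adding term by term: -(7/16)t^2 + 2

q(t) = -(7/16)t^2 + 2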